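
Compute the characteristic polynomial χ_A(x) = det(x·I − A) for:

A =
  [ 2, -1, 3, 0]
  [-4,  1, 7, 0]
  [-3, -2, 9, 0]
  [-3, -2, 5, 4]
x^4 - 16*x^3 + 96*x^2 - 256*x + 256

Expanding det(x·I − A) (e.g. by cofactor expansion or by noting that A is similar to its Jordan form J, which has the same characteristic polynomial as A) gives
  χ_A(x) = x^4 - 16*x^3 + 96*x^2 - 256*x + 256
which factors as (x - 4)^4. The eigenvalues (with algebraic multiplicities) are λ = 4 with multiplicity 4.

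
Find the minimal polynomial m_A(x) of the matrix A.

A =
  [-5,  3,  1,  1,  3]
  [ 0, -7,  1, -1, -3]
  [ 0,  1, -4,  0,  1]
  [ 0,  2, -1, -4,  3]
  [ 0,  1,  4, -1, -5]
x^3 + 15*x^2 + 75*x + 125

The characteristic polynomial is χ_A(x) = (x + 5)^5, so the eigenvalues are known. The minimal polynomial is
  m_A(x) = Π_λ (x − λ)^{k_λ}
where k_λ is the size of the *largest* Jordan block for λ (equivalently, the smallest k with (A − λI)^k v = 0 for every generalised eigenvector v of λ).

  λ = -5: largest Jordan block has size 3, contributing (x + 5)^3

So m_A(x) = (x + 5)^3 = x^3 + 15*x^2 + 75*x + 125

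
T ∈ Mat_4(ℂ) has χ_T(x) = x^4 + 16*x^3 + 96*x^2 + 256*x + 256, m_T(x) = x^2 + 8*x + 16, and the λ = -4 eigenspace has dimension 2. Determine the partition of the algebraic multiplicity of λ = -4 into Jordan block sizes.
Block sizes for λ = -4: [2, 2]

Step 1 — from the characteristic polynomial, algebraic multiplicity of λ = -4 is 4. From dim ker(T − (-4)·I) = 2, there are exactly 2 Jordan blocks for λ = -4.
Step 2 — from the minimal polynomial, the factor (x + 4)^2 tells us the largest block for λ = -4 has size 2.
Step 3 — with total size 4, 2 blocks, and largest block 2, the block sizes (in nonincreasing order) are [2, 2].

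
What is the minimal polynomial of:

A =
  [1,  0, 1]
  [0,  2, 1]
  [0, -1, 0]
x^3 - 3*x^2 + 3*x - 1

The characteristic polynomial is χ_A(x) = (x - 1)^3, so the eigenvalues are known. The minimal polynomial is
  m_A(x) = Π_λ (x − λ)^{k_λ}
where k_λ is the size of the *largest* Jordan block for λ (equivalently, the smallest k with (A − λI)^k v = 0 for every generalised eigenvector v of λ).

  λ = 1: largest Jordan block has size 3, contributing (x − 1)^3

So m_A(x) = (x - 1)^3 = x^3 - 3*x^2 + 3*x - 1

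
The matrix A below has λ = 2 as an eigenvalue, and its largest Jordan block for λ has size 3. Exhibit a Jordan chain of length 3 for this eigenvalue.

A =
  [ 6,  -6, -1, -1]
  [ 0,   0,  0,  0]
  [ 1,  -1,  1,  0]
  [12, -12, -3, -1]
A Jordan chain for λ = 2 of length 3:
v_1 = (3, 0, 3, 9)ᵀ
v_2 = (4, 0, 1, 12)ᵀ
v_3 = (1, 0, 0, 0)ᵀ

Let N = A − (2)·I. We want v_3 with N^3 v_3 = 0 but N^2 v_3 ≠ 0; then v_{j-1} := N · v_j for j = 3, …, 2.

Pick v_3 = (1, 0, 0, 0)ᵀ.
Then v_2 = N · v_3 = (4, 0, 1, 12)ᵀ.
Then v_1 = N · v_2 = (3, 0, 3, 9)ᵀ.

Sanity check: (A − (2)·I) v_1 = (0, 0, 0, 0)ᵀ = 0. ✓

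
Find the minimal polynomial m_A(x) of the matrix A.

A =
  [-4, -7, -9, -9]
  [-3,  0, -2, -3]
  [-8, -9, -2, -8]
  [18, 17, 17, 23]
x^4 - 17*x^3 + 108*x^2 - 304*x + 320

The characteristic polynomial is χ_A(x) = (x - 5)*(x - 4)^3, so the eigenvalues are known. The minimal polynomial is
  m_A(x) = Π_λ (x − λ)^{k_λ}
where k_λ is the size of the *largest* Jordan block for λ (equivalently, the smallest k with (A − λI)^k v = 0 for every generalised eigenvector v of λ).

  λ = 4: largest Jordan block has size 3, contributing (x − 4)^3
  λ = 5: largest Jordan block has size 1, contributing (x − 5)

So m_A(x) = (x - 5)*(x - 4)^3 = x^4 - 17*x^3 + 108*x^2 - 304*x + 320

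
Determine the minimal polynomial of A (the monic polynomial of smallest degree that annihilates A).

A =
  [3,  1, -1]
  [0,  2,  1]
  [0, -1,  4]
x^2 - 6*x + 9

The characteristic polynomial is χ_A(x) = (x - 3)^3, so the eigenvalues are known. The minimal polynomial is
  m_A(x) = Π_λ (x − λ)^{k_λ}
where k_λ is the size of the *largest* Jordan block for λ (equivalently, the smallest k with (A − λI)^k v = 0 for every generalised eigenvector v of λ).

  λ = 3: largest Jordan block has size 2, contributing (x − 3)^2

So m_A(x) = (x - 3)^2 = x^2 - 6*x + 9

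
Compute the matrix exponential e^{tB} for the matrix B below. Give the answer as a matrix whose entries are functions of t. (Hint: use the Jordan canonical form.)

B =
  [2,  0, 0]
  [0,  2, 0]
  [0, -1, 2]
e^{tB} =
  [exp(2*t), 0, 0]
  [0, exp(2*t), 0]
  [0, -t*exp(2*t), exp(2*t)]

Strategy: write B = P · J · P⁻¹ where J is a Jordan canonical form, so e^{tB} = P · e^{tJ} · P⁻¹, and e^{tJ} can be computed block-by-block.

B has Jordan form
J =
  [2, 1, 0]
  [0, 2, 0]
  [0, 0, 2]
(up to reordering of blocks).

Per-block formulas:
  For a 1×1 block at λ = 2: exp(t · [2]) = [e^(2t)].
  For a 2×2 Jordan block J_2(2): exp(t · J_2(2)) = e^(2t)·(I + t·N), where N is the 2×2 nilpotent shift.

After assembling e^{tJ} and conjugating by P, we get:

e^{tB} =
  [exp(2*t), 0, 0]
  [0, exp(2*t), 0]
  [0, -t*exp(2*t), exp(2*t)]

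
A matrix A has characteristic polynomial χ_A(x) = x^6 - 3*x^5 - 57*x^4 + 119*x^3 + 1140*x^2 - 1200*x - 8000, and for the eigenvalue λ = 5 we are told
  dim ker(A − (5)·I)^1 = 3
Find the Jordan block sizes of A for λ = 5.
Block sizes for λ = 5: [1, 1, 1]

From the dimensions of kernels of powers, the number of Jordan blocks of size at least j is d_j − d_{j−1} where d_j = dim ker(N^j) (with d_0 = 0). Computing the differences gives [3].
The number of blocks of size exactly k is (#blocks of size ≥ k) − (#blocks of size ≥ k + 1), so the partition is: 3 block(s) of size 1.
In nonincreasing order the block sizes are [1, 1, 1].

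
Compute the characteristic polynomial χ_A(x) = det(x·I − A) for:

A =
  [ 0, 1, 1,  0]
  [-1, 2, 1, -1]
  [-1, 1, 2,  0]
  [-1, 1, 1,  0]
x^4 - 4*x^3 + 6*x^2 - 4*x + 1

Expanding det(x·I − A) (e.g. by cofactor expansion or by noting that A is similar to its Jordan form J, which has the same characteristic polynomial as A) gives
  χ_A(x) = x^4 - 4*x^3 + 6*x^2 - 4*x + 1
which factors as (x - 1)^4. The eigenvalues (with algebraic multiplicities) are λ = 1 with multiplicity 4.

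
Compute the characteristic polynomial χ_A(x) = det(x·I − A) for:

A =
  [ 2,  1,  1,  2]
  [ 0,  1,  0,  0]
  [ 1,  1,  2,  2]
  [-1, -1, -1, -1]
x^4 - 4*x^3 + 6*x^2 - 4*x + 1

Expanding det(x·I − A) (e.g. by cofactor expansion or by noting that A is similar to its Jordan form J, which has the same characteristic polynomial as A) gives
  χ_A(x) = x^4 - 4*x^3 + 6*x^2 - 4*x + 1
which factors as (x - 1)^4. The eigenvalues (with algebraic multiplicities) are λ = 1 with multiplicity 4.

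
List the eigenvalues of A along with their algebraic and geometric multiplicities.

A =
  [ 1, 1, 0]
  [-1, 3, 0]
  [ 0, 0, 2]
λ = 2: alg = 3, geom = 2

Step 1 — factor the characteristic polynomial to read off the algebraic multiplicities:
  χ_A(x) = (x - 2)^3

Step 2 — compute geometric multiplicities via the rank-nullity identity g(λ) = n − rank(A − λI):
  rank(A − (2)·I) = 1, so dim ker(A − (2)·I) = n − 1 = 2

Summary:
  λ = 2: algebraic multiplicity = 3, geometric multiplicity = 2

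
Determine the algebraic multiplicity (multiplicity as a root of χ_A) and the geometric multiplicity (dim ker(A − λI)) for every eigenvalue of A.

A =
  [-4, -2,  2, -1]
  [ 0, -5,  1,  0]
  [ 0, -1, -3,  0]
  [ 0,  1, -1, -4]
λ = -4: alg = 4, geom = 2

Step 1 — factor the characteristic polynomial to read off the algebraic multiplicities:
  χ_A(x) = (x + 4)^4

Step 2 — compute geometric multiplicities via the rank-nullity identity g(λ) = n − rank(A − λI):
  rank(A − (-4)·I) = 2, so dim ker(A − (-4)·I) = n − 2 = 2

Summary:
  λ = -4: algebraic multiplicity = 4, geometric multiplicity = 2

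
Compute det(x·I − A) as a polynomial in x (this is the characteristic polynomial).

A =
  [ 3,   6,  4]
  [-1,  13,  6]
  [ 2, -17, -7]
x^3 - 9*x^2 + 27*x - 27

Expanding det(x·I − A) (e.g. by cofactor expansion or by noting that A is similar to its Jordan form J, which has the same characteristic polynomial as A) gives
  χ_A(x) = x^3 - 9*x^2 + 27*x - 27
which factors as (x - 3)^3. The eigenvalues (with algebraic multiplicities) are λ = 3 with multiplicity 3.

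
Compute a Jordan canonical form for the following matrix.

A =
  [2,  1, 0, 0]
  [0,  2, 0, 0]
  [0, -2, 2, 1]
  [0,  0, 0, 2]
J_2(2) ⊕ J_2(2)

The characteristic polynomial is
  det(x·I − A) = x^4 - 8*x^3 + 24*x^2 - 32*x + 16 = (x - 2)^4

Eigenvalues and multiplicities (the geometric multiplicity of λ is n − rank(A − λI), which equals the number of Jordan blocks for λ):
  λ = 2: algebraic multiplicity = 4, geometric multiplicity = 2

Determining the block sizes for each eigenvalue:
  λ = 2: with am = 4 and gm = 2, the partition is not yet determined (e.g. several partitions of 4 into 2 parts exist). Let N = A − (2)·I. Computing rank(N^1) = 2, rank(N^2) = 0; the number of blocks of size ≥ j is rank(N^{j−1}) − rank(N^j), giving [2, 2]. So we have 2 block(s) of size 2 → block sizes [2, 2]

Assembling the blocks gives a Jordan form
J =
  [2, 1, 0, 0]
  [0, 2, 0, 0]
  [0, 0, 2, 1]
  [0, 0, 0, 2]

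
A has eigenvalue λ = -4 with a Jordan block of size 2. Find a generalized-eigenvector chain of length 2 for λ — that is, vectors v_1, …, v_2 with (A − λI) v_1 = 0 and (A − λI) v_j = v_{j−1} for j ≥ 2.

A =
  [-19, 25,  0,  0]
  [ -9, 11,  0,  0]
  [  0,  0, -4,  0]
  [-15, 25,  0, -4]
A Jordan chain for λ = -4 of length 2:
v_1 = (-15, -9, 0, -15)ᵀ
v_2 = (1, 0, 0, 0)ᵀ

Let N = A − (-4)·I. We want v_2 with N^2 v_2 = 0 but N^1 v_2 ≠ 0; then v_{j-1} := N · v_j for j = 2, …, 2.

Pick v_2 = (1, 0, 0, 0)ᵀ.
Then v_1 = N · v_2 = (-15, -9, 0, -15)ᵀ.

Sanity check: (A − (-4)·I) v_1 = (0, 0, 0, 0)ᵀ = 0. ✓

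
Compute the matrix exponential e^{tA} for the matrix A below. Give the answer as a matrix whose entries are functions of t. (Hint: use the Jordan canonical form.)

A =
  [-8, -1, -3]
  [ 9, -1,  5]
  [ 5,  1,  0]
e^{tA} =
  [t^2*exp(-3*t)/2 - 5*t*exp(-3*t) + exp(-3*t), -t*exp(-3*t), t^2*exp(-3*t)/2 - 3*t*exp(-3*t)]
  [-t^2*exp(-3*t) + 9*t*exp(-3*t), 2*t*exp(-3*t) + exp(-3*t), -t^2*exp(-3*t) + 5*t*exp(-3*t)]
  [-t^2*exp(-3*t)/2 + 5*t*exp(-3*t), t*exp(-3*t), -t^2*exp(-3*t)/2 + 3*t*exp(-3*t) + exp(-3*t)]

Strategy: write A = P · J · P⁻¹ where J is a Jordan canonical form, so e^{tA} = P · e^{tJ} · P⁻¹, and e^{tJ} can be computed block-by-block.

A has Jordan form
J =
  [-3,  1,  0]
  [ 0, -3,  1]
  [ 0,  0, -3]
(up to reordering of blocks).

Per-block formulas:
  For a 3×3 Jordan block J_3(-3): exp(t · J_3(-3)) = e^(-3t)·(I + t·N + (t^2/2)·N^2), where N is the 3×3 nilpotent shift.

After assembling e^{tJ} and conjugating by P, we get:

e^{tA} =
  [t^2*exp(-3*t)/2 - 5*t*exp(-3*t) + exp(-3*t), -t*exp(-3*t), t^2*exp(-3*t)/2 - 3*t*exp(-3*t)]
  [-t^2*exp(-3*t) + 9*t*exp(-3*t), 2*t*exp(-3*t) + exp(-3*t), -t^2*exp(-3*t) + 5*t*exp(-3*t)]
  [-t^2*exp(-3*t)/2 + 5*t*exp(-3*t), t*exp(-3*t), -t^2*exp(-3*t)/2 + 3*t*exp(-3*t) + exp(-3*t)]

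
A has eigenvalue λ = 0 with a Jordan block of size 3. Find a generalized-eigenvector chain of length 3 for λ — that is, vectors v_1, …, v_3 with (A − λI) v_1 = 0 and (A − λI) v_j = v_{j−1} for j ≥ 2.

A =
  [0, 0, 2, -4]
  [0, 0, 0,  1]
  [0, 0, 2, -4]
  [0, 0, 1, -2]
A Jordan chain for λ = 0 of length 3:
v_1 = (0, 1, 0, 0)ᵀ
v_2 = (2, 0, 2, 1)ᵀ
v_3 = (0, 0, 1, 0)ᵀ

Let N = A − (0)·I. We want v_3 with N^3 v_3 = 0 but N^2 v_3 ≠ 0; then v_{j-1} := N · v_j for j = 3, …, 2.

Pick v_3 = (0, 0, 1, 0)ᵀ.
Then v_2 = N · v_3 = (2, 0, 2, 1)ᵀ.
Then v_1 = N · v_2 = (0, 1, 0, 0)ᵀ.

Sanity check: (A − (0)·I) v_1 = (0, 0, 0, 0)ᵀ = 0. ✓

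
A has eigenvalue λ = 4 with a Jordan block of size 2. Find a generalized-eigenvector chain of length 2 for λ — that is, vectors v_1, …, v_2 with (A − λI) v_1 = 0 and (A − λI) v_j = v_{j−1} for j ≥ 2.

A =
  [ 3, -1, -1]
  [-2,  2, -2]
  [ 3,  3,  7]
A Jordan chain for λ = 4 of length 2:
v_1 = (-1, -2, 3)ᵀ
v_2 = (1, 0, 0)ᵀ

Let N = A − (4)·I. We want v_2 with N^2 v_2 = 0 but N^1 v_2 ≠ 0; then v_{j-1} := N · v_j for j = 2, …, 2.

Pick v_2 = (1, 0, 0)ᵀ.
Then v_1 = N · v_2 = (-1, -2, 3)ᵀ.

Sanity check: (A − (4)·I) v_1 = (0, 0, 0)ᵀ = 0. ✓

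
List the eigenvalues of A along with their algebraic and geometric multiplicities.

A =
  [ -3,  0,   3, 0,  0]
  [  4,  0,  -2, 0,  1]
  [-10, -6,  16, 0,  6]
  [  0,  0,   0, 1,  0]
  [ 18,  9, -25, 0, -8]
λ = 0: alg = 1, geom = 1; λ = 1: alg = 3, geom = 2; λ = 3: alg = 1, geom = 1

Step 1 — factor the characteristic polynomial to read off the algebraic multiplicities:
  χ_A(x) = x*(x - 3)*(x - 1)^3

Step 2 — compute geometric multiplicities via the rank-nullity identity g(λ) = n − rank(A − λI):
  rank(A − (0)·I) = 4, so dim ker(A − (0)·I) = n − 4 = 1
  rank(A − (1)·I) = 3, so dim ker(A − (1)·I) = n − 3 = 2
  rank(A − (3)·I) = 4, so dim ker(A − (3)·I) = n − 4 = 1

Summary:
  λ = 0: algebraic multiplicity = 1, geometric multiplicity = 1
  λ = 1: algebraic multiplicity = 3, geometric multiplicity = 2
  λ = 3: algebraic multiplicity = 1, geometric multiplicity = 1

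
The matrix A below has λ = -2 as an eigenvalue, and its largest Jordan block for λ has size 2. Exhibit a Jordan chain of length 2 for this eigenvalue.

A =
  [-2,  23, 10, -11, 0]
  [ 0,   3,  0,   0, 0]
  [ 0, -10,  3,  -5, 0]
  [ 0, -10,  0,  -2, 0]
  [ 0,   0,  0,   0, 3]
A Jordan chain for λ = -2 of length 2:
v_1 = (-1, 0, 0, 0, 0)ᵀ
v_2 = (0, 0, 1, 1, 0)ᵀ

Let N = A − (-2)·I. We want v_2 with N^2 v_2 = 0 but N^1 v_2 ≠ 0; then v_{j-1} := N · v_j for j = 2, …, 2.

Pick v_2 = (0, 0, 1, 1, 0)ᵀ.
Then v_1 = N · v_2 = (-1, 0, 0, 0, 0)ᵀ.

Sanity check: (A − (-2)·I) v_1 = (0, 0, 0, 0, 0)ᵀ = 0. ✓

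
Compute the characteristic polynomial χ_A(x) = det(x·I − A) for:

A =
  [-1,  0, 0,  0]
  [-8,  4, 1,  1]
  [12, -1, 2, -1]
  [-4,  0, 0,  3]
x^4 - 8*x^3 + 18*x^2 - 27

Expanding det(x·I − A) (e.g. by cofactor expansion or by noting that A is similar to its Jordan form J, which has the same characteristic polynomial as A) gives
  χ_A(x) = x^4 - 8*x^3 + 18*x^2 - 27
which factors as (x - 3)^3*(x + 1). The eigenvalues (with algebraic multiplicities) are λ = -1 with multiplicity 1, λ = 3 with multiplicity 3.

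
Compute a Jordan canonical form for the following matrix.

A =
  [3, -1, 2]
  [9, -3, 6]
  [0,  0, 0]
J_2(0) ⊕ J_1(0)

The characteristic polynomial is
  det(x·I − A) = x^3

Eigenvalues and multiplicities (the geometric multiplicity of λ is n − rank(A − λI), which equals the number of Jordan blocks for λ):
  λ = 0: algebraic multiplicity = 3, geometric multiplicity = 2

Determining the block sizes for each eigenvalue:
  λ = 0: 2 blocks summing to 3 forces exactly one block of size 2 and the rest size 1 → block sizes [2, 1]

Assembling the blocks gives a Jordan form
J =
  [0, 1, 0]
  [0, 0, 0]
  [0, 0, 0]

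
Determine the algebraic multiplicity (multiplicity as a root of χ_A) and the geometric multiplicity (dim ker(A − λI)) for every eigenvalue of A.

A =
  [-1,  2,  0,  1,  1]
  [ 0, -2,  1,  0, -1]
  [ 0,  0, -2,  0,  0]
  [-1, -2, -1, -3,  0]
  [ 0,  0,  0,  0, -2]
λ = -2: alg = 5, geom = 3

Step 1 — factor the characteristic polynomial to read off the algebraic multiplicities:
  χ_A(x) = (x + 2)^5

Step 2 — compute geometric multiplicities via the rank-nullity identity g(λ) = n − rank(A − λI):
  rank(A − (-2)·I) = 2, so dim ker(A − (-2)·I) = n − 2 = 3

Summary:
  λ = -2: algebraic multiplicity = 5, geometric multiplicity = 3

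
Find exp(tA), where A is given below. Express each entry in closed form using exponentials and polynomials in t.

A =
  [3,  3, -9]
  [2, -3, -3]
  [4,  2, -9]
e^{tA} =
  [3*t^2*exp(-3*t) + 6*t*exp(-3*t) + exp(-3*t), 3*t*exp(-3*t), -9*t^2*exp(-3*t)/2 - 9*t*exp(-3*t)]
  [2*t*exp(-3*t), exp(-3*t), -3*t*exp(-3*t)]
  [2*t^2*exp(-3*t) + 4*t*exp(-3*t), 2*t*exp(-3*t), -3*t^2*exp(-3*t) - 6*t*exp(-3*t) + exp(-3*t)]

Strategy: write A = P · J · P⁻¹ where J is a Jordan canonical form, so e^{tA} = P · e^{tJ} · P⁻¹, and e^{tJ} can be computed block-by-block.

A has Jordan form
J =
  [-3,  1,  0]
  [ 0, -3,  1]
  [ 0,  0, -3]
(up to reordering of blocks).

Per-block formulas:
  For a 3×3 Jordan block J_3(-3): exp(t · J_3(-3)) = e^(-3t)·(I + t·N + (t^2/2)·N^2), where N is the 3×3 nilpotent shift.

After assembling e^{tJ} and conjugating by P, we get:

e^{tA} =
  [3*t^2*exp(-3*t) + 6*t*exp(-3*t) + exp(-3*t), 3*t*exp(-3*t), -9*t^2*exp(-3*t)/2 - 9*t*exp(-3*t)]
  [2*t*exp(-3*t), exp(-3*t), -3*t*exp(-3*t)]
  [2*t^2*exp(-3*t) + 4*t*exp(-3*t), 2*t*exp(-3*t), -3*t^2*exp(-3*t) - 6*t*exp(-3*t) + exp(-3*t)]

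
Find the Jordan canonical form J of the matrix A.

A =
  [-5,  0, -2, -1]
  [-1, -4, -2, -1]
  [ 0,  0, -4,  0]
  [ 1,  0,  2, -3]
J_2(-4) ⊕ J_1(-4) ⊕ J_1(-4)

The characteristic polynomial is
  det(x·I − A) = x^4 + 16*x^3 + 96*x^2 + 256*x + 256 = (x + 4)^4

Eigenvalues and multiplicities (the geometric multiplicity of λ is n − rank(A − λI), which equals the number of Jordan blocks for λ):
  λ = -4: algebraic multiplicity = 4, geometric multiplicity = 3

Determining the block sizes for each eigenvalue:
  λ = -4: 3 blocks summing to 4 forces exactly one block of size 2 and the rest size 1 → block sizes [2, 1, 1]

Assembling the blocks gives a Jordan form
J =
  [-4,  1,  0,  0]
  [ 0, -4,  0,  0]
  [ 0,  0, -4,  0]
  [ 0,  0,  0, -4]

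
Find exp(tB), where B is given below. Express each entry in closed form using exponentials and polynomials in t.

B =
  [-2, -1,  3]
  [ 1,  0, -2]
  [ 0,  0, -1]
e^{tB} =
  [-t*exp(-t) + exp(-t), -t*exp(-t), -t^2*exp(-t)/2 + 3*t*exp(-t)]
  [t*exp(-t), t*exp(-t) + exp(-t), t^2*exp(-t)/2 - 2*t*exp(-t)]
  [0, 0, exp(-t)]

Strategy: write B = P · J · P⁻¹ where J is a Jordan canonical form, so e^{tB} = P · e^{tJ} · P⁻¹, and e^{tJ} can be computed block-by-block.

B has Jordan form
J =
  [-1,  1,  0]
  [ 0, -1,  1]
  [ 0,  0, -1]
(up to reordering of blocks).

Per-block formulas:
  For a 3×3 Jordan block J_3(-1): exp(t · J_3(-1)) = e^(-1t)·(I + t·N + (t^2/2)·N^2), where N is the 3×3 nilpotent shift.

After assembling e^{tJ} and conjugating by P, we get:

e^{tB} =
  [-t*exp(-t) + exp(-t), -t*exp(-t), -t^2*exp(-t)/2 + 3*t*exp(-t)]
  [t*exp(-t), t*exp(-t) + exp(-t), t^2*exp(-t)/2 - 2*t*exp(-t)]
  [0, 0, exp(-t)]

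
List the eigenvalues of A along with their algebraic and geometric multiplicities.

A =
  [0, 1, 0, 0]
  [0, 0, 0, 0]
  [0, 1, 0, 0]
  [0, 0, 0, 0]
λ = 0: alg = 4, geom = 3

Step 1 — factor the characteristic polynomial to read off the algebraic multiplicities:
  χ_A(x) = x^4

Step 2 — compute geometric multiplicities via the rank-nullity identity g(λ) = n − rank(A − λI):
  rank(A − (0)·I) = 1, so dim ker(A − (0)·I) = n − 1 = 3

Summary:
  λ = 0: algebraic multiplicity = 4, geometric multiplicity = 3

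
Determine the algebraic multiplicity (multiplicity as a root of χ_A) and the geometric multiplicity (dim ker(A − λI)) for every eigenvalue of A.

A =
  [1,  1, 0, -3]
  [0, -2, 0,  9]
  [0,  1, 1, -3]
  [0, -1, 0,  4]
λ = 1: alg = 4, geom = 3

Step 1 — factor the characteristic polynomial to read off the algebraic multiplicities:
  χ_A(x) = (x - 1)^4

Step 2 — compute geometric multiplicities via the rank-nullity identity g(λ) = n − rank(A − λI):
  rank(A − (1)·I) = 1, so dim ker(A − (1)·I) = n − 1 = 3

Summary:
  λ = 1: algebraic multiplicity = 4, geometric multiplicity = 3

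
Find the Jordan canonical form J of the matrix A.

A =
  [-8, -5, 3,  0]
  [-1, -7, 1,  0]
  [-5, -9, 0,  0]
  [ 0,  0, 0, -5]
J_3(-5) ⊕ J_1(-5)

The characteristic polynomial is
  det(x·I − A) = x^4 + 20*x^3 + 150*x^2 + 500*x + 625 = (x + 5)^4

Eigenvalues and multiplicities (the geometric multiplicity of λ is n − rank(A − λI), which equals the number of Jordan blocks for λ):
  λ = -5: algebraic multiplicity = 4, geometric multiplicity = 2

Determining the block sizes for each eigenvalue:
  λ = -5: with am = 4 and gm = 2, the partition is not yet determined (e.g. several partitions of 4 into 2 parts exist). Let N = A − (-5)·I. Computing rank(N^1) = 2, rank(N^2) = 1, rank(N^3) = 0; the number of blocks of size ≥ j is rank(N^{j−1}) − rank(N^j), giving [2, 1, 1]. So we have 1 block(s) of size 3, 1 block(s) of size 1 → block sizes [3, 1]

Assembling the blocks gives a Jordan form
J =
  [-5,  1,  0,  0]
  [ 0, -5,  1,  0]
  [ 0,  0, -5,  0]
  [ 0,  0,  0, -5]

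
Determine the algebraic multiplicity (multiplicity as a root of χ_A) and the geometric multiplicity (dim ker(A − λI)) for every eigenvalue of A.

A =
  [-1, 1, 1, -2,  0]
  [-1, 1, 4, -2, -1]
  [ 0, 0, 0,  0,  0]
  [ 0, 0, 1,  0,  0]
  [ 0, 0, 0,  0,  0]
λ = 0: alg = 5, geom = 2

Step 1 — factor the characteristic polynomial to read off the algebraic multiplicities:
  χ_A(x) = x^5

Step 2 — compute geometric multiplicities via the rank-nullity identity g(λ) = n − rank(A − λI):
  rank(A − (0)·I) = 3, so dim ker(A − (0)·I) = n − 3 = 2

Summary:
  λ = 0: algebraic multiplicity = 5, geometric multiplicity = 2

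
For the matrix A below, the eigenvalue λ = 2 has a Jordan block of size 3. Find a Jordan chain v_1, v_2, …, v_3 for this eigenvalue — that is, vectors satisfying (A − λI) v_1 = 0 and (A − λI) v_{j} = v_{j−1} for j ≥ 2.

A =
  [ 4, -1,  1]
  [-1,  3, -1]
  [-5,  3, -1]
A Jordan chain for λ = 2 of length 3:
v_1 = (0, 2, 2)ᵀ
v_2 = (2, -1, -5)ᵀ
v_3 = (1, 0, 0)ᵀ

Let N = A − (2)·I. We want v_3 with N^3 v_3 = 0 but N^2 v_3 ≠ 0; then v_{j-1} := N · v_j for j = 3, …, 2.

Pick v_3 = (1, 0, 0)ᵀ.
Then v_2 = N · v_3 = (2, -1, -5)ᵀ.
Then v_1 = N · v_2 = (0, 2, 2)ᵀ.

Sanity check: (A − (2)·I) v_1 = (0, 0, 0)ᵀ = 0. ✓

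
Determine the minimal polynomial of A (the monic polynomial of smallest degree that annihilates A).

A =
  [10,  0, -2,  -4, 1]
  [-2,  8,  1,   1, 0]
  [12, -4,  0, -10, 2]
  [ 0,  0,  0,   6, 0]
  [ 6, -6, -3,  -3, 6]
x^3 - 18*x^2 + 108*x - 216

The characteristic polynomial is χ_A(x) = (x - 6)^5, so the eigenvalues are known. The minimal polynomial is
  m_A(x) = Π_λ (x − λ)^{k_λ}
where k_λ is the size of the *largest* Jordan block for λ (equivalently, the smallest k with (A − λI)^k v = 0 for every generalised eigenvector v of λ).

  λ = 6: largest Jordan block has size 3, contributing (x − 6)^3

So m_A(x) = (x - 6)^3 = x^3 - 18*x^2 + 108*x - 216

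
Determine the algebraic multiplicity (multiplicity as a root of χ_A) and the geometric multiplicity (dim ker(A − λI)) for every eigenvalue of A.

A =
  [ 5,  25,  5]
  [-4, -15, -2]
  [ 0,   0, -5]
λ = -5: alg = 3, geom = 2

Step 1 — factor the characteristic polynomial to read off the algebraic multiplicities:
  χ_A(x) = (x + 5)^3

Step 2 — compute geometric multiplicities via the rank-nullity identity g(λ) = n − rank(A − λI):
  rank(A − (-5)·I) = 1, so dim ker(A − (-5)·I) = n − 1 = 2

Summary:
  λ = -5: algebraic multiplicity = 3, geometric multiplicity = 2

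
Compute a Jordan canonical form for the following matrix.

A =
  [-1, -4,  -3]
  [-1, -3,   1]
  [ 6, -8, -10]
J_2(-5) ⊕ J_1(-4)

The characteristic polynomial is
  det(x·I − A) = x^3 + 14*x^2 + 65*x + 100 = (x + 4)*(x + 5)^2

Eigenvalues and multiplicities (the geometric multiplicity of λ is n − rank(A − λI), which equals the number of Jordan blocks for λ):
  λ = -5: algebraic multiplicity = 2, geometric multiplicity = 1
  λ = -4: algebraic multiplicity = 1, geometric multiplicity = 1

Determining the block sizes for each eigenvalue:
  λ = -5: one block (gm = 1), so the single block has size am = 2 → block sizes [2]
  λ = -4: one block (gm = 1), so the single block has size am = 1 → block sizes [1]

Assembling the blocks gives a Jordan form
J =
  [-5,  1,  0]
  [ 0, -5,  0]
  [ 0,  0, -4]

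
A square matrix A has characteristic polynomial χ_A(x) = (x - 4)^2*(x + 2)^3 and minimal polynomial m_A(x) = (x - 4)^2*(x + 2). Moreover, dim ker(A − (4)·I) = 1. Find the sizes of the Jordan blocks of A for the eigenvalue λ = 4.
Block sizes for λ = 4: [2]

Step 1 — from the characteristic polynomial, algebraic multiplicity of λ = 4 is 2. From dim ker(A − (4)·I) = 1, there are exactly 1 Jordan blocks for λ = 4.
Step 2 — from the minimal polynomial, the factor (x − 4)^2 tells us the largest block for λ = 4 has size 2.
Step 3 — with total size 2, 1 blocks, and largest block 2, the block sizes (in nonincreasing order) are [2].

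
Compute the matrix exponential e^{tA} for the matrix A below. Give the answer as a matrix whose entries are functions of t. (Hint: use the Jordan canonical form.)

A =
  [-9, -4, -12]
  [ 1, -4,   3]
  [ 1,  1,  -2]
e^{tA} =
  [-4*t*exp(-5*t) + exp(-5*t), -4*t*exp(-5*t), -12*t*exp(-5*t)]
  [t*exp(-5*t), t*exp(-5*t) + exp(-5*t), 3*t*exp(-5*t)]
  [t*exp(-5*t), t*exp(-5*t), 3*t*exp(-5*t) + exp(-5*t)]

Strategy: write A = P · J · P⁻¹ where J is a Jordan canonical form, so e^{tA} = P · e^{tJ} · P⁻¹, and e^{tJ} can be computed block-by-block.

A has Jordan form
J =
  [-5,  1,  0]
  [ 0, -5,  0]
  [ 0,  0, -5]
(up to reordering of blocks).

Per-block formulas:
  For a 1×1 block at λ = -5: exp(t · [-5]) = [e^(-5t)].
  For a 2×2 Jordan block J_2(-5): exp(t · J_2(-5)) = e^(-5t)·(I + t·N), where N is the 2×2 nilpotent shift.

After assembling e^{tJ} and conjugating by P, we get:

e^{tA} =
  [-4*t*exp(-5*t) + exp(-5*t), -4*t*exp(-5*t), -12*t*exp(-5*t)]
  [t*exp(-5*t), t*exp(-5*t) + exp(-5*t), 3*t*exp(-5*t)]
  [t*exp(-5*t), t*exp(-5*t), 3*t*exp(-5*t) + exp(-5*t)]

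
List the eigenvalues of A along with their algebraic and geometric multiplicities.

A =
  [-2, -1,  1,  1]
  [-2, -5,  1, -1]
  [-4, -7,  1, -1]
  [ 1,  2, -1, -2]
λ = -2: alg = 4, geom = 2

Step 1 — factor the characteristic polynomial to read off the algebraic multiplicities:
  χ_A(x) = (x + 2)^4

Step 2 — compute geometric multiplicities via the rank-nullity identity g(λ) = n − rank(A − λI):
  rank(A − (-2)·I) = 2, so dim ker(A − (-2)·I) = n − 2 = 2

Summary:
  λ = -2: algebraic multiplicity = 4, geometric multiplicity = 2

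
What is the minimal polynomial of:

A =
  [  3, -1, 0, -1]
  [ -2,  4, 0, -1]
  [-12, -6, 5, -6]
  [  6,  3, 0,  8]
x^2 - 10*x + 25

The characteristic polynomial is χ_A(x) = (x - 5)^4, so the eigenvalues are known. The minimal polynomial is
  m_A(x) = Π_λ (x − λ)^{k_λ}
where k_λ is the size of the *largest* Jordan block for λ (equivalently, the smallest k with (A − λI)^k v = 0 for every generalised eigenvector v of λ).

  λ = 5: largest Jordan block has size 2, contributing (x − 5)^2

So m_A(x) = (x - 5)^2 = x^2 - 10*x + 25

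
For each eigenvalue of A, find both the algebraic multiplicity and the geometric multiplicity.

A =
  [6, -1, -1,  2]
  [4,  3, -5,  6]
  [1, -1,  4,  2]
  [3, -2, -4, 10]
λ = 5: alg = 1, geom = 1; λ = 6: alg = 3, geom = 1

Step 1 — factor the characteristic polynomial to read off the algebraic multiplicities:
  χ_A(x) = (x - 6)^3*(x - 5)

Step 2 — compute geometric multiplicities via the rank-nullity identity g(λ) = n − rank(A − λI):
  rank(A − (5)·I) = 3, so dim ker(A − (5)·I) = n − 3 = 1
  rank(A − (6)·I) = 3, so dim ker(A − (6)·I) = n − 3 = 1

Summary:
  λ = 5: algebraic multiplicity = 1, geometric multiplicity = 1
  λ = 6: algebraic multiplicity = 3, geometric multiplicity = 1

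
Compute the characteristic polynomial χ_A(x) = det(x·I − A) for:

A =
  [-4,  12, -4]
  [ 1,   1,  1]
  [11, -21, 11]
x^3 - 8*x^2 + 16*x

Expanding det(x·I − A) (e.g. by cofactor expansion or by noting that A is similar to its Jordan form J, which has the same characteristic polynomial as A) gives
  χ_A(x) = x^3 - 8*x^2 + 16*x
which factors as x*(x - 4)^2. The eigenvalues (with algebraic multiplicities) are λ = 0 with multiplicity 1, λ = 4 with multiplicity 2.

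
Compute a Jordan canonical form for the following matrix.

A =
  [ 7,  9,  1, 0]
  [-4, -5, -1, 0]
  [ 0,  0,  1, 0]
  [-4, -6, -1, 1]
J_3(1) ⊕ J_1(1)

The characteristic polynomial is
  det(x·I − A) = x^4 - 4*x^3 + 6*x^2 - 4*x + 1 = (x - 1)^4

Eigenvalues and multiplicities (the geometric multiplicity of λ is n − rank(A − λI), which equals the number of Jordan blocks for λ):
  λ = 1: algebraic multiplicity = 4, geometric multiplicity = 2

Determining the block sizes for each eigenvalue:
  λ = 1: with am = 4 and gm = 2, the partition is not yet determined (e.g. several partitions of 4 into 2 parts exist). Let N = A − (1)·I. Computing rank(N^1) = 2, rank(N^2) = 1, rank(N^3) = 0; the number of blocks of size ≥ j is rank(N^{j−1}) − rank(N^j), giving [2, 1, 1]. So we have 1 block(s) of size 3, 1 block(s) of size 1 → block sizes [3, 1]

Assembling the blocks gives a Jordan form
J =
  [1, 1, 0, 0]
  [0, 1, 1, 0]
  [0, 0, 1, 0]
  [0, 0, 0, 1]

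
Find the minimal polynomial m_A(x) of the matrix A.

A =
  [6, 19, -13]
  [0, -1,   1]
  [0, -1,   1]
x^3 - 6*x^2

The characteristic polynomial is χ_A(x) = x^2*(x - 6), so the eigenvalues are known. The minimal polynomial is
  m_A(x) = Π_λ (x − λ)^{k_λ}
where k_λ is the size of the *largest* Jordan block for λ (equivalently, the smallest k with (A − λI)^k v = 0 for every generalised eigenvector v of λ).

  λ = 0: largest Jordan block has size 2, contributing (x − 0)^2
  λ = 6: largest Jordan block has size 1, contributing (x − 6)

So m_A(x) = x^2*(x - 6) = x^3 - 6*x^2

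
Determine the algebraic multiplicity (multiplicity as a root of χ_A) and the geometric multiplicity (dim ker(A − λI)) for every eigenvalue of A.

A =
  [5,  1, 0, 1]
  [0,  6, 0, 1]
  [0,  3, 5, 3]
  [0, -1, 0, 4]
λ = 5: alg = 4, geom = 3

Step 1 — factor the characteristic polynomial to read off the algebraic multiplicities:
  χ_A(x) = (x - 5)^4

Step 2 — compute geometric multiplicities via the rank-nullity identity g(λ) = n − rank(A − λI):
  rank(A − (5)·I) = 1, so dim ker(A − (5)·I) = n − 1 = 3

Summary:
  λ = 5: algebraic multiplicity = 4, geometric multiplicity = 3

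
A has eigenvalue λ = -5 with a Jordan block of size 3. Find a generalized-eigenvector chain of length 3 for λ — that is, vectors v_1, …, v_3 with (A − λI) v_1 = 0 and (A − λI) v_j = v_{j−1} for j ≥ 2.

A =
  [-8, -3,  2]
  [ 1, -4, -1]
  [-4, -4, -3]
A Jordan chain for λ = -5 of length 3:
v_1 = (-2, 2, 0)ᵀ
v_2 = (-3, 1, -4)ᵀ
v_3 = (1, 0, 0)ᵀ

Let N = A − (-5)·I. We want v_3 with N^3 v_3 = 0 but N^2 v_3 ≠ 0; then v_{j-1} := N · v_j for j = 3, …, 2.

Pick v_3 = (1, 0, 0)ᵀ.
Then v_2 = N · v_3 = (-3, 1, -4)ᵀ.
Then v_1 = N · v_2 = (-2, 2, 0)ᵀ.

Sanity check: (A − (-5)·I) v_1 = (0, 0, 0)ᵀ = 0. ✓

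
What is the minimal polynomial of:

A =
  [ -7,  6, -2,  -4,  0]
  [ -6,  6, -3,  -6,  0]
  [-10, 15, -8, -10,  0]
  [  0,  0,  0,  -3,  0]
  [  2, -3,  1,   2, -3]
x^2 + 6*x + 9

The characteristic polynomial is χ_A(x) = (x + 3)^5, so the eigenvalues are known. The minimal polynomial is
  m_A(x) = Π_λ (x − λ)^{k_λ}
where k_λ is the size of the *largest* Jordan block for λ (equivalently, the smallest k with (A − λI)^k v = 0 for every generalised eigenvector v of λ).

  λ = -3: largest Jordan block has size 2, contributing (x + 3)^2

So m_A(x) = (x + 3)^2 = x^2 + 6*x + 9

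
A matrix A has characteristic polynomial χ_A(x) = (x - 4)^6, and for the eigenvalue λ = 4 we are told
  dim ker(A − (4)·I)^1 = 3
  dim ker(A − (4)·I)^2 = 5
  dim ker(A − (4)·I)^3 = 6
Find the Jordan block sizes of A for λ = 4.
Block sizes for λ = 4: [3, 2, 1]

From the dimensions of kernels of powers, the number of Jordan blocks of size at least j is d_j − d_{j−1} where d_j = dim ker(N^j) (with d_0 = 0). Computing the differences gives [3, 2, 1].
The number of blocks of size exactly k is (#blocks of size ≥ k) − (#blocks of size ≥ k + 1), so the partition is: 1 block(s) of size 1, 1 block(s) of size 2, 1 block(s) of size 3.
In nonincreasing order the block sizes are [3, 2, 1].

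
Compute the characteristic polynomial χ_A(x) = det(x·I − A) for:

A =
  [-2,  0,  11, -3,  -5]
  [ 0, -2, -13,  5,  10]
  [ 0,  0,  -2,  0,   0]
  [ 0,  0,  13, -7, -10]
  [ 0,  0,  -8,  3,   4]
x^5 + 9*x^4 + 32*x^3 + 56*x^2 + 48*x + 16

Expanding det(x·I − A) (e.g. by cofactor expansion or by noting that A is similar to its Jordan form J, which has the same characteristic polynomial as A) gives
  χ_A(x) = x^5 + 9*x^4 + 32*x^3 + 56*x^2 + 48*x + 16
which factors as (x + 1)*(x + 2)^4. The eigenvalues (with algebraic multiplicities) are λ = -2 with multiplicity 4, λ = -1 with multiplicity 1.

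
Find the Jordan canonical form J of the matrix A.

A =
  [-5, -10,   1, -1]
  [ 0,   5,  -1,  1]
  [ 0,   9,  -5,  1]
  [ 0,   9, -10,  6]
J_1(-5) ⊕ J_1(-4) ⊕ J_2(5)

The characteristic polynomial is
  det(x·I − A) = x^4 - x^3 - 45*x^2 + 25*x + 500 = (x - 5)^2*(x + 4)*(x + 5)

Eigenvalues and multiplicities (the geometric multiplicity of λ is n − rank(A − λI), which equals the number of Jordan blocks for λ):
  λ = -5: algebraic multiplicity = 1, geometric multiplicity = 1
  λ = -4: algebraic multiplicity = 1, geometric multiplicity = 1
  λ = 5: algebraic multiplicity = 2, geometric multiplicity = 1

Determining the block sizes for each eigenvalue:
  λ = -5: one block (gm = 1), so the single block has size am = 1 → block sizes [1]
  λ = -4: one block (gm = 1), so the single block has size am = 1 → block sizes [1]
  λ = 5: one block (gm = 1), so the single block has size am = 2 → block sizes [2]

Assembling the blocks gives a Jordan form
J =
  [-5,  0, 0, 0]
  [ 0, -4, 0, 0]
  [ 0,  0, 5, 1]
  [ 0,  0, 0, 5]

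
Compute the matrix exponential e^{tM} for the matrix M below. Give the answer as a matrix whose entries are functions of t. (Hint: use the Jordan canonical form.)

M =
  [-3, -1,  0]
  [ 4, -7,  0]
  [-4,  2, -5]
e^{tM} =
  [2*t*exp(-5*t) + exp(-5*t), -t*exp(-5*t), 0]
  [4*t*exp(-5*t), -2*t*exp(-5*t) + exp(-5*t), 0]
  [-4*t*exp(-5*t), 2*t*exp(-5*t), exp(-5*t)]

Strategy: write M = P · J · P⁻¹ where J is a Jordan canonical form, so e^{tM} = P · e^{tJ} · P⁻¹, and e^{tJ} can be computed block-by-block.

M has Jordan form
J =
  [-5,  1,  0]
  [ 0, -5,  0]
  [ 0,  0, -5]
(up to reordering of blocks).

Per-block formulas:
  For a 2×2 Jordan block J_2(-5): exp(t · J_2(-5)) = e^(-5t)·(I + t·N), where N is the 2×2 nilpotent shift.
  For a 1×1 block at λ = -5: exp(t · [-5]) = [e^(-5t)].

After assembling e^{tJ} and conjugating by P, we get:

e^{tM} =
  [2*t*exp(-5*t) + exp(-5*t), -t*exp(-5*t), 0]
  [4*t*exp(-5*t), -2*t*exp(-5*t) + exp(-5*t), 0]
  [-4*t*exp(-5*t), 2*t*exp(-5*t), exp(-5*t)]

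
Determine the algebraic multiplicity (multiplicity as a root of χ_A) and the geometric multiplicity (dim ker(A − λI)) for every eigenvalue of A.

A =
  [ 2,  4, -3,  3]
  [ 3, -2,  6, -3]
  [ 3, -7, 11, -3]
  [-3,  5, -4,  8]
λ = 4: alg = 1, geom = 1; λ = 5: alg = 3, geom = 2

Step 1 — factor the characteristic polynomial to read off the algebraic multiplicities:
  χ_A(x) = (x - 5)^3*(x - 4)

Step 2 — compute geometric multiplicities via the rank-nullity identity g(λ) = n − rank(A − λI):
  rank(A − (4)·I) = 3, so dim ker(A − (4)·I) = n − 3 = 1
  rank(A − (5)·I) = 2, so dim ker(A − (5)·I) = n − 2 = 2

Summary:
  λ = 4: algebraic multiplicity = 1, geometric multiplicity = 1
  λ = 5: algebraic multiplicity = 3, geometric multiplicity = 2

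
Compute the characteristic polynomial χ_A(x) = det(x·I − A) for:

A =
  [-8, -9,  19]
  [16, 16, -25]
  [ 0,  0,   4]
x^3 - 12*x^2 + 48*x - 64

Expanding det(x·I − A) (e.g. by cofactor expansion or by noting that A is similar to its Jordan form J, which has the same characteristic polynomial as A) gives
  χ_A(x) = x^3 - 12*x^2 + 48*x - 64
which factors as (x - 4)^3. The eigenvalues (with algebraic multiplicities) are λ = 4 with multiplicity 3.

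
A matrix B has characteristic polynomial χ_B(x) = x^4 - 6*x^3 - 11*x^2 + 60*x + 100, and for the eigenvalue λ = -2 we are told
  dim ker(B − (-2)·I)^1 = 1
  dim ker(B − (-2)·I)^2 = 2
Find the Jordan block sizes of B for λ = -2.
Block sizes for λ = -2: [2]

From the dimensions of kernels of powers, the number of Jordan blocks of size at least j is d_j − d_{j−1} where d_j = dim ker(N^j) (with d_0 = 0). Computing the differences gives [1, 1].
The number of blocks of size exactly k is (#blocks of size ≥ k) − (#blocks of size ≥ k + 1), so the partition is: 1 block(s) of size 2.
In nonincreasing order the block sizes are [2].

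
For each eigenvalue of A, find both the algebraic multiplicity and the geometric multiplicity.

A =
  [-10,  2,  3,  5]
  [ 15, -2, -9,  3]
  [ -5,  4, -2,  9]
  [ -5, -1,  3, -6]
λ = -5: alg = 4, geom = 2

Step 1 — factor the characteristic polynomial to read off the algebraic multiplicities:
  χ_A(x) = (x + 5)^4

Step 2 — compute geometric multiplicities via the rank-nullity identity g(λ) = n − rank(A − λI):
  rank(A − (-5)·I) = 2, so dim ker(A − (-5)·I) = n − 2 = 2

Summary:
  λ = -5: algebraic multiplicity = 4, geometric multiplicity = 2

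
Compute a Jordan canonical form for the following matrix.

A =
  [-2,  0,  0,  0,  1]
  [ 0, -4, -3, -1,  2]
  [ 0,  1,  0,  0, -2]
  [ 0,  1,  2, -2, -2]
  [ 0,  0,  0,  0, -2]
J_3(-2) ⊕ J_2(-2)

The characteristic polynomial is
  det(x·I − A) = x^5 + 10*x^4 + 40*x^3 + 80*x^2 + 80*x + 32 = (x + 2)^5

Eigenvalues and multiplicities (the geometric multiplicity of λ is n − rank(A − λI), which equals the number of Jordan blocks for λ):
  λ = -2: algebraic multiplicity = 5, geometric multiplicity = 2

Determining the block sizes for each eigenvalue:
  λ = -2: with am = 5 and gm = 2, the partition is not yet determined (e.g. several partitions of 5 into 2 parts exist). Let N = A − (-2)·I. Computing rank(N^1) = 3, rank(N^2) = 1, rank(N^3) = 0; the number of blocks of size ≥ j is rank(N^{j−1}) − rank(N^j), giving [2, 2, 1]. So we have 1 block(s) of size 3, 1 block(s) of size 2 → block sizes [3, 2]

Assembling the blocks gives a Jordan form
J =
  [-2,  1,  0,  0,  0]
  [ 0, -2,  1,  0,  0]
  [ 0,  0, -2,  0,  0]
  [ 0,  0,  0, -2,  1]
  [ 0,  0,  0,  0, -2]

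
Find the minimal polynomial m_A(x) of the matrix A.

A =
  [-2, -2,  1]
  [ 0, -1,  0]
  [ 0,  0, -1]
x^2 + 3*x + 2

The characteristic polynomial is χ_A(x) = (x + 1)^2*(x + 2), so the eigenvalues are known. The minimal polynomial is
  m_A(x) = Π_λ (x − λ)^{k_λ}
where k_λ is the size of the *largest* Jordan block for λ (equivalently, the smallest k with (A − λI)^k v = 0 for every generalised eigenvector v of λ).

  λ = -2: largest Jordan block has size 1, contributing (x + 2)
  λ = -1: largest Jordan block has size 1, contributing (x + 1)

So m_A(x) = (x + 1)*(x + 2) = x^2 + 3*x + 2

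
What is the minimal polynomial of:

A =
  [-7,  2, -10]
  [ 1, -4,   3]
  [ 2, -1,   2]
x^3 + 9*x^2 + 27*x + 27

The characteristic polynomial is χ_A(x) = (x + 3)^3, so the eigenvalues are known. The minimal polynomial is
  m_A(x) = Π_λ (x − λ)^{k_λ}
where k_λ is the size of the *largest* Jordan block for λ (equivalently, the smallest k with (A − λI)^k v = 0 for every generalised eigenvector v of λ).

  λ = -3: largest Jordan block has size 3, contributing (x + 3)^3

So m_A(x) = (x + 3)^3 = x^3 + 9*x^2 + 27*x + 27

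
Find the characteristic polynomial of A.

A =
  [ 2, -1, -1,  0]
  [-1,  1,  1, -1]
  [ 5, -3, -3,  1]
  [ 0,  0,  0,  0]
x^4

Expanding det(x·I − A) (e.g. by cofactor expansion or by noting that A is similar to its Jordan form J, which has the same characteristic polynomial as A) gives
  χ_A(x) = x^4
which factors as x^4. The eigenvalues (with algebraic multiplicities) are λ = 0 with multiplicity 4.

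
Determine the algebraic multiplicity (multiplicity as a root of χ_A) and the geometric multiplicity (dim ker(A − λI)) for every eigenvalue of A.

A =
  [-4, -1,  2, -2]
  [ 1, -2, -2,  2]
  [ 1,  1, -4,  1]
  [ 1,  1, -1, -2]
λ = -3: alg = 4, geom = 2

Step 1 — factor the characteristic polynomial to read off the algebraic multiplicities:
  χ_A(x) = (x + 3)^4

Step 2 — compute geometric multiplicities via the rank-nullity identity g(λ) = n − rank(A − λI):
  rank(A − (-3)·I) = 2, so dim ker(A − (-3)·I) = n − 2 = 2

Summary:
  λ = -3: algebraic multiplicity = 4, geometric multiplicity = 2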